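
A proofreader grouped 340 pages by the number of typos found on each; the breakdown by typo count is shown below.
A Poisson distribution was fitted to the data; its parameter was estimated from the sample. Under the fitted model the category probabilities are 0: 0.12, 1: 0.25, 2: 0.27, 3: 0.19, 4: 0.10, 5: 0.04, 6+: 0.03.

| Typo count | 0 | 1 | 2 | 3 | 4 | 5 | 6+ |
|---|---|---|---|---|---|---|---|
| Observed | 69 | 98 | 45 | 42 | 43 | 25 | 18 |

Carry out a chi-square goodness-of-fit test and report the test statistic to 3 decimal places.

71.148

Expected counts E_i = n·p_i: 340×0.12 = 40.8, 340×0.25 = 85, 340×0.27 = 91.8, 340×0.19 = 64.6, 340×0.10 = 34, 340×0.04 = 13.6, 340×0.03 = 10.2.
0: (69 − 40.8)²/40.8 = 795.24/40.8 = 19.4912
1: (98 − 85)²/85 = 169/85 = 1.9882
2: (45 − 91.8)²/91.8 = 2190.24/91.8 = 23.8588
3: (42 − 64.6)²/64.6 = 510.76/64.6 = 7.9065
4: (43 − 34)²/34 = 81/34 = 2.3824
5: (25 − 13.6)²/13.6 = 129.96/13.6 = 9.5559
6+: (18 − 10.2)²/10.2 = 60.84/10.2 = 5.9647
Sum = 71.148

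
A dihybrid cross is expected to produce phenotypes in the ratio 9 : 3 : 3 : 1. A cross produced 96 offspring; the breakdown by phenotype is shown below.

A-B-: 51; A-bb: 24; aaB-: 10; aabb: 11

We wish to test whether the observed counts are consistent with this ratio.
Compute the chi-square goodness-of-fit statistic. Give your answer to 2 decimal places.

9.89

Ratio total = 16. Expected counts: 96×9/16 = 54, 96×3/16 = 18, 96×3/16 = 18, 96×1/16 = 6.
cat         O        E   (O−E)²/E
A-B-       51       54      0.167
A-bb       24       18      2.000
aaB-       10       18      3.556
aabb       11        6      4.167
Sum = 9.89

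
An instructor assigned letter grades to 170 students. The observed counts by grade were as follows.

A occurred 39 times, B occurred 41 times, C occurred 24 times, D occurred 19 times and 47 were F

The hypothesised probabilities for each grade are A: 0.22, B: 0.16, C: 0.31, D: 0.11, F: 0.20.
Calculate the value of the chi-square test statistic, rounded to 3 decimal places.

Expected counts E_i = n·p_i: 170×0.22 = 37.4, 170×0.16 = 27.2, 170×0.31 = 52.7, 170×0.11 = 18.7, 170×0.20 = 34.
χ² = (39−37.4)²/37.4 + (41−27.2)²/27.2 + (24−52.7)²/52.7 + (19−18.7)²/18.7 + (47−34)²/34
   = 0.0684 + 7.0015 + 15.6298 + 0.0048 + 4.9706
Sum = 27.675

27.675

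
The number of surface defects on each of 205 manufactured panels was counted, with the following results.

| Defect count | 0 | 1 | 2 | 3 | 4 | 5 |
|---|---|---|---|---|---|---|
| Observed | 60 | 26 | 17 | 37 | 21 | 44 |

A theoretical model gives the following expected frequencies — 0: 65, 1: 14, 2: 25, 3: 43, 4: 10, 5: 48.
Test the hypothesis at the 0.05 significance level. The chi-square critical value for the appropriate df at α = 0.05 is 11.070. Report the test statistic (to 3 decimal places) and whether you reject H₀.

26.501; reject

0: (60 − 65)²/65 = 25/65 = 0.3846
1: (26 − 14)²/14 = 144/14 = 10.2857
2: (17 − 25)²/25 = 64/25 = 2.5600
3: (37 − 43)²/43 = 36/43 = 0.8372
4: (21 − 10)²/10 = 121/10 = 12.1000
5: (44 − 48)²/48 = 16/48 = 0.3333
Sum = 26.501
df = 5. Since 26.501 > 11.070, we reject H₀.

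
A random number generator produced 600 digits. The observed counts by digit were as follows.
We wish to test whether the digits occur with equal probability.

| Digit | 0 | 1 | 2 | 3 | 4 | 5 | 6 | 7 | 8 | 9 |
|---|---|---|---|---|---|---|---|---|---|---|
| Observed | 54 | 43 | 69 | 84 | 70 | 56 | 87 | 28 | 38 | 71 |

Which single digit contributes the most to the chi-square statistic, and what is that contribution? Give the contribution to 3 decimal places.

Expected count for each of the 10 categories: 600/10 = 60.
cat         O        E   (O−E)²/E
0          54       60     0.6000
1          43       60     4.8167
2          69       60     1.3500
3          84       60     9.6000
4          70       60     1.6667
5          56       60     0.2667
6          87       60    12.1500
7          28       60    17.0667
8          38       60     8.0667
9          71       60     2.0167
The largest term is for 7: 17.067.

7, 17.067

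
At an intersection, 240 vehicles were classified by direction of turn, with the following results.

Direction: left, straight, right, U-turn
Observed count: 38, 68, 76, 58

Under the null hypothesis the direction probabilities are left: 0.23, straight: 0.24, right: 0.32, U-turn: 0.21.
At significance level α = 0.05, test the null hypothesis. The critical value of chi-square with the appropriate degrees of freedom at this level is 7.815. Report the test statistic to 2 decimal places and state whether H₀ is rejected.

Expected counts E_i = n·p_i: 240×0.23 = 55.2, 240×0.24 = 57.6, 240×0.32 = 76.8, 240×0.21 = 50.4.
left: (38 − 55.2)²/55.2 = 295.84/55.2 = 5.359
straight: (68 − 57.6)²/57.6 = 108.16/57.6 = 1.878
right: (76 − 76.8)²/76.8 = 0.64/76.8 = 0.008
U-turn: (58 − 50.4)²/50.4 = 57.76/50.4 = 1.146
Sum = 8.39
df = 3. Since 8.39 > 7.815, we reject H₀.

8.39; reject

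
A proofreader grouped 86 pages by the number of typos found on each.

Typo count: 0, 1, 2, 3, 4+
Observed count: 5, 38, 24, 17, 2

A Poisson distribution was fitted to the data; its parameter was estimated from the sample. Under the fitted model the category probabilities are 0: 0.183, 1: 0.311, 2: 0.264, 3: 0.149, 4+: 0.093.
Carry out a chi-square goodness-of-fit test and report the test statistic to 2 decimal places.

Expected counts E_i = n·p_i: 86×0.183 = 15.738, 86×0.311 = 26.746, 86×0.264 = 22.704, 86×0.149 = 12.814, 86×0.093 = 7.998.
cat         O        E   (O−E)²/E
0           5   15.738      7.327
1          38   26.746      4.735
2          24   22.704      0.074
3          17   12.814      1.367
4+          2    7.998      4.498
Sum = 18.00

18.00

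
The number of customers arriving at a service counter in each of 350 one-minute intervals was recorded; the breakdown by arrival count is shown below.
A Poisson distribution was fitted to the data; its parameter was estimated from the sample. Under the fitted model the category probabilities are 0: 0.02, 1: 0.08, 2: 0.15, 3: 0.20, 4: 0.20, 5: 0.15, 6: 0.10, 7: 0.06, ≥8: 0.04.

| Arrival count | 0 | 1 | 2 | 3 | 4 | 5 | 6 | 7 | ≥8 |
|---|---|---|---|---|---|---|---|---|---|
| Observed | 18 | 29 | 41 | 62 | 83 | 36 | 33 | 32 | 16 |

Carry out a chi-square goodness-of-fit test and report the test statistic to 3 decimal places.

Expected counts E_i = n·p_i: 350×0.02 = 7, 350×0.08 = 28, 350×0.15 = 52.5, 350×0.20 = 70, 350×0.20 = 70, 350×0.15 = 52.5, 350×0.10 = 35, 350×0.06 = 21, 350×0.04 = 14.
cat         O        E   (O−E)²/E
0          18        7    17.2857
1          29       28     0.0357
2          41     52.5     2.5190
3          62       70     0.9143
4          83       70     2.4143
5          36     52.5     5.1857
6          33       35     0.1143
7          32       21     5.7619
≥8         16       14     0.2857
Sum = 34.517

34.517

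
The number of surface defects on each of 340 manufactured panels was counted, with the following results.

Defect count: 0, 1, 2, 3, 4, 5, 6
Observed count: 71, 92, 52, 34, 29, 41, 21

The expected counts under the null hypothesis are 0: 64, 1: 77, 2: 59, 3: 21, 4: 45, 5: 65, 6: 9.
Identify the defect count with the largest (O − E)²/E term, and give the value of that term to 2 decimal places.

0: (71 − 64)²/64 = 49/64 = 0.766
1: (92 − 77)²/77 = 225/77 = 2.922
2: (52 − 59)²/59 = 49/59 = 0.831
3: (34 − 21)²/21 = 169/21 = 8.048
4: (29 − 45)²/45 = 256/45 = 5.689
5: (41 − 65)²/65 = 576/65 = 8.862
6: (21 − 9)²/9 = 144/9 = 16.000
The largest term is for 6: 16.00.

6, 16.00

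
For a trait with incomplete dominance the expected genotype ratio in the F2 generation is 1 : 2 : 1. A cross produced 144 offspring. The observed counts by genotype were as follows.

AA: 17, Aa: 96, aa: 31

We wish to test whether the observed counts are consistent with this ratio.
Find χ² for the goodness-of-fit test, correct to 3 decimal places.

Ratio total = 4. Expected counts: 144×1/4 = 36, 144×2/4 = 72, 144×1/4 = 36.
χ² = (17−36)²/36 + (96−72)²/72 + (31−36)²/36
   = 10.0278 + 8.0000 + 0.6944
Sum = 18.722

18.722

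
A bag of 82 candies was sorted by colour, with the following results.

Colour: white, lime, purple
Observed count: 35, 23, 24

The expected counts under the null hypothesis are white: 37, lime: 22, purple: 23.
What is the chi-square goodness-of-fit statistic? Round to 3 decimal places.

cat         O        E   (O−E)²/E
white      35       37     0.1081
lime       23       22     0.0455
purple     24       23     0.0435
Sum = 0.197

0.197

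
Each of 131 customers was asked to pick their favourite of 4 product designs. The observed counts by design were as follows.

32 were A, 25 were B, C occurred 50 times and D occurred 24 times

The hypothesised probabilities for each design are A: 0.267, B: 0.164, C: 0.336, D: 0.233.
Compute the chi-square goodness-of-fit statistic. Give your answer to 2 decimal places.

3.04

Expected counts E_i = n·p_i: 131×0.267 = 34.977, 131×0.164 = 21.484, 131×0.336 = 44.016, 131×0.233 = 30.523.
A: (32 − 34.977)²/34.977 = 8.862529/34.977 = 0.253
B: (25 − 21.484)²/21.484 = 12.362256/21.484 = 0.575
C: (50 − 44.016)²/44.016 = 35.808256/44.016 = 0.814
D: (24 − 30.523)²/30.523 = 42.549529/30.523 = 1.394
Sum = 3.04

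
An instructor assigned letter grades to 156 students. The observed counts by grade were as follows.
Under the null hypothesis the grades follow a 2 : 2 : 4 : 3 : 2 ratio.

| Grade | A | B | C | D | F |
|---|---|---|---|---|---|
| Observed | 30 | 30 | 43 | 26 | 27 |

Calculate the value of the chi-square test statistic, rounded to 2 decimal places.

6.67

Ratio total = 13. Expected counts: 156×2/13 = 24, 156×2/13 = 24, 156×4/13 = 48, 156×3/13 = 36, 156×2/13 = 24.
χ² = (30−24)²/24 + (30−24)²/24 + (43−48)²/48 + (26−36)²/36 + (27−24)²/24
   = 1.500 + 1.500 + 0.521 + 2.778 + 0.375
Sum = 6.67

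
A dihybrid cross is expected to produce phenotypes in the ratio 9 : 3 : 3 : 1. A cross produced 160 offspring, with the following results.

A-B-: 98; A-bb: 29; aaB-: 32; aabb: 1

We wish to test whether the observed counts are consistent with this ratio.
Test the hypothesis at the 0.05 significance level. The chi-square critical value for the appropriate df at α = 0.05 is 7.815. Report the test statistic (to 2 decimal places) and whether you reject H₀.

Ratio total = 16. Expected counts: 160×9/16 = 90, 160×3/16 = 30, 160×3/16 = 30, 160×1/16 = 10.
cat         O        E   (O−E)²/E
A-B-       98       90      0.711
A-bb       29       30      0.033
aaB-       32       30      0.133
aabb        1       10      8.100
Sum = 8.98
df = 3. Since 8.98 > 7.815, we reject H₀.

8.98; reject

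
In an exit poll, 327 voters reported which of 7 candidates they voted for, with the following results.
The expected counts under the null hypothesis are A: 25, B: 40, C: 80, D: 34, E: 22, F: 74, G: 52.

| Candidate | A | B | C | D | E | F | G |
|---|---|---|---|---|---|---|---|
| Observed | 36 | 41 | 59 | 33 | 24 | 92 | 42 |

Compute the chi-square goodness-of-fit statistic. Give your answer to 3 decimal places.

16.890

cat         O        E   (O−E)²/E
A          36       25     4.8400
B          41       40     0.0250
C          59       80     5.5125
D          33       34     0.0294
E          24       22     0.1818
F          92       74     4.3784
G          42       52     1.9231
Sum = 16.890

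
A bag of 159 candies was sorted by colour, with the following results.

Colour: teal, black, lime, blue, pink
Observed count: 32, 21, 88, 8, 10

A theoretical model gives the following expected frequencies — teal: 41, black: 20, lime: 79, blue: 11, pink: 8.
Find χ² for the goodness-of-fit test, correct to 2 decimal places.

teal: (32 − 41)²/41 = 81/41 = 1.976
black: (21 − 20)²/20 = 1/20 = 0.050
lime: (88 − 79)²/79 = 81/79 = 1.025
blue: (8 − 11)²/11 = 9/11 = 0.818
pink: (10 − 8)²/8 = 4/8 = 0.500
Sum = 4.37

4.37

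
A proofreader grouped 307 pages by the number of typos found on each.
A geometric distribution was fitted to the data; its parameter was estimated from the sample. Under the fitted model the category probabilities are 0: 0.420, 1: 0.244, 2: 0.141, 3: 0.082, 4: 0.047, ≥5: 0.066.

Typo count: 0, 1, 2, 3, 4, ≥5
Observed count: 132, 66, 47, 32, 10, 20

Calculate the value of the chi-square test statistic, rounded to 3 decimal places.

Expected counts E_i = n·p_i: 307×0.420 = 128.94, 307×0.244 = 74.908, 307×0.141 = 43.287, 307×0.082 = 25.174, 307×0.047 = 14.429, 307×0.066 = 20.262.
cat         O        E   (O−E)²/E
0         132   128.94     0.0726
1          66   74.908     1.0593
2          47   43.287     0.3185
3          32   25.174     1.8509
4          10   14.429     1.3595
≥5         20   20.262     0.0034
Sum = 4.664

4.664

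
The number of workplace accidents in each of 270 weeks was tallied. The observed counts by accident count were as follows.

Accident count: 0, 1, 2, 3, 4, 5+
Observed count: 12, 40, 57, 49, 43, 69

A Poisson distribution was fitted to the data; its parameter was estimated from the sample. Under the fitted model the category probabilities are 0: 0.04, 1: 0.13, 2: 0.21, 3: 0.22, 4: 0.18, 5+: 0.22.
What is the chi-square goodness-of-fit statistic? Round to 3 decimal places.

Expected counts E_i = n·p_i: 270×0.04 = 10.8, 270×0.13 = 35.1, 270×0.21 = 56.7, 270×0.22 = 59.4, 270×0.18 = 48.6, 270×0.22 = 59.4.
χ² = (12−10.8)²/10.8 + (40−35.1)²/35.1 + (57−56.7)²/56.7 + (49−59.4)²/59.4 + (43−48.6)²/48.6 + (69−59.4)²/59.4
   = 0.1333 + 0.6840 + 0.0016 + 1.8209 + 0.6453 + 1.5515
Sum = 4.837

4.837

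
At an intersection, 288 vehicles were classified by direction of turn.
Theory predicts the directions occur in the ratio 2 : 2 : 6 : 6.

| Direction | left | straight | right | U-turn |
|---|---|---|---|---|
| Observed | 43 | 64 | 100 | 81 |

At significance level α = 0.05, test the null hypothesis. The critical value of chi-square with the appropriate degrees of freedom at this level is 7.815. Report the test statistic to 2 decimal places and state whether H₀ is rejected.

30.48; reject

Ratio total = 16. Expected counts: 288×2/16 = 36, 288×2/16 = 36, 288×6/16 = 108, 288×6/16 = 108.
χ² = (43−36)²/36 + (64−36)²/36 + (100−108)²/108 + (81−108)²/108
   = 1.361 + 21.778 + 0.593 + 6.750
Sum = 30.48
df = 3. Since 30.48 > 7.815, we reject H₀.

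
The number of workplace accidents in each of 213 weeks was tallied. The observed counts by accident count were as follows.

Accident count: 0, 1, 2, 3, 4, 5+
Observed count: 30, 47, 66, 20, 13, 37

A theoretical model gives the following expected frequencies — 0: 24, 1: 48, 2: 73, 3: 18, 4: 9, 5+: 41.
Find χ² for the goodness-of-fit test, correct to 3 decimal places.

0: (30 − 24)²/24 = 36/24 = 1.5000
1: (47 − 48)²/48 = 1/48 = 0.0208
2: (66 − 73)²/73 = 49/73 = 0.6712
3: (20 − 18)²/18 = 4/18 = 0.2222
4: (13 − 9)²/9 = 16/9 = 1.7778
5+: (37 − 41)²/41 = 16/41 = 0.3902
Sum = 4.582

4.582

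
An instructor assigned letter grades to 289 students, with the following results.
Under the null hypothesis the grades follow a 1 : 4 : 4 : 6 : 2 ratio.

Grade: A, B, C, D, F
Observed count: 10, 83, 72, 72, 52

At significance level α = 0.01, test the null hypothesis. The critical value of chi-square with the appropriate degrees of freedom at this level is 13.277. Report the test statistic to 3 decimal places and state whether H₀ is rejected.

24.779; reject

Ratio total = 17. Expected counts: 289×1/17 = 17, 289×4/17 = 68, 289×4/17 = 68, 289×6/17 = 102, 289×2/17 = 34.
cat         O        E   (O−E)²/E
A          10       17     2.8824
B          83       68     3.3088
C          72       68     0.2353
D          72      102     8.8235
F          52       34     9.5294
Sum = 24.779
df = 4. Since 24.779 > 13.277, we reject H₀.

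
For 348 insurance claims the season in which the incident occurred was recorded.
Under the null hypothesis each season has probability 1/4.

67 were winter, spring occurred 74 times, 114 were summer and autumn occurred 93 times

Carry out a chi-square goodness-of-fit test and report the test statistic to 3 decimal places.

15.333

Under H₀ each category has probability 1/4, so each expected count is 348/4 = 87.
χ² = (67−87)²/87 + (74−87)²/87 + (114−87)²/87 + (93−87)²/87
   = 4.5977 + 1.9425 + 8.3793 + 0.4138
Sum = 15.333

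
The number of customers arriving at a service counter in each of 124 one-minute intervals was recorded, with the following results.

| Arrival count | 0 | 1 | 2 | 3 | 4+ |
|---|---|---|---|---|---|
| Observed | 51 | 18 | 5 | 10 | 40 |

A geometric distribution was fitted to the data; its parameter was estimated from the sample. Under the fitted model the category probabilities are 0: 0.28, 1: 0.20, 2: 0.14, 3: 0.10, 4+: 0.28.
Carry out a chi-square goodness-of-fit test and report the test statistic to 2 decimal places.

Expected counts E_i = n·p_i: 124×0.28 = 34.72, 124×0.20 = 24.8, 124×0.14 = 17.36, 124×0.10 = 12.4, 124×0.28 = 34.72.
χ² = (51−34.72)²/34.72 + (18−24.8)²/24.8 + (5−17.36)²/17.36 + (10−12.4)²/12.4 + (40−34.72)²/34.72
   = 7.634 + 1.865 + 8.800 + 0.465 + 0.803
Sum = 19.57

19.57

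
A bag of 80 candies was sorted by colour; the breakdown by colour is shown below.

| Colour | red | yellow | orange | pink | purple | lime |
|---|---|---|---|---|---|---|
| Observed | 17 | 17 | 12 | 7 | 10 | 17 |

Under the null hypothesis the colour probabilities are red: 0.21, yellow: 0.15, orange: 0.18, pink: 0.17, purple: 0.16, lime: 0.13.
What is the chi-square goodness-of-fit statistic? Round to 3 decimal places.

Expected counts E_i = n·p_i: 80×0.21 = 16.8, 80×0.15 = 12, 80×0.18 = 14.4, 80×0.17 = 13.6, 80×0.16 = 12.8, 80×0.13 = 10.4.
cat         O        E   (O−E)²/E
red        17     16.8     0.0024
yellow     17       12     2.0833
orange     12     14.4     0.4000
pink        7     13.6     3.2029
purple     10     12.8     0.6125
lime       17     10.4     4.1885
Sum = 10.490

10.490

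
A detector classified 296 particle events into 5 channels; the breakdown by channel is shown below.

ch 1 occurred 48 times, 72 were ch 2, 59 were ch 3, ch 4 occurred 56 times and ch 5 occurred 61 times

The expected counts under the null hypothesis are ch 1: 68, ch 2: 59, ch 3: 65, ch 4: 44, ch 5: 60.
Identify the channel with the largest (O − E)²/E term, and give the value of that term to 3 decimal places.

ch 1: (48 − 68)²/68 = 400/68 = 5.8824
ch 2: (72 − 59)²/59 = 169/59 = 2.8644
ch 3: (59 − 65)²/65 = 36/65 = 0.5538
ch 4: (56 − 44)²/44 = 144/44 = 3.2727
ch 5: (61 − 60)²/60 = 1/60 = 0.0167
The largest term is for ch 1: 5.882.

ch 1, 5.882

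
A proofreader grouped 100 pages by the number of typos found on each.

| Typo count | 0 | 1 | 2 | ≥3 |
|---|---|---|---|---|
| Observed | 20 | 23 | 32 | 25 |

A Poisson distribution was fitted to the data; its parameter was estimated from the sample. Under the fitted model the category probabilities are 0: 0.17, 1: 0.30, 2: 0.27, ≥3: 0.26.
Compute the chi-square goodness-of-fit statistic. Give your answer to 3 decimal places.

Expected counts E_i = n·p_i: 100×0.17 = 17, 100×0.30 = 30, 100×0.27 = 27, 100×0.26 = 26.
0: (20 − 17)²/17 = 9/17 = 0.5294
1: (23 − 30)²/30 = 49/30 = 1.6333
2: (32 − 27)²/27 = 25/27 = 0.9259
≥3: (25 − 26)²/26 = 1/26 = 0.0385
Sum = 3.127

3.127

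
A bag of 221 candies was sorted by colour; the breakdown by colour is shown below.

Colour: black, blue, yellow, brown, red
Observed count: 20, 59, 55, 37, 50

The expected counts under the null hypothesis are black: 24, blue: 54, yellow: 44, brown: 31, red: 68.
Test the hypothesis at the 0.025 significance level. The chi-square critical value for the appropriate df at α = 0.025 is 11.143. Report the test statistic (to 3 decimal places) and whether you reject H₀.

χ² = (20−24)²/24 + (59−54)²/54 + (55−44)²/44 + (37−31)²/31 + (50−68)²/68
   = 0.6667 + 0.4630 + 2.7500 + 1.1613 + 4.7647
Sum = 9.806
df = 4. Since 9.806 < 11.143, we do not reject H₀.

9.806; do not reject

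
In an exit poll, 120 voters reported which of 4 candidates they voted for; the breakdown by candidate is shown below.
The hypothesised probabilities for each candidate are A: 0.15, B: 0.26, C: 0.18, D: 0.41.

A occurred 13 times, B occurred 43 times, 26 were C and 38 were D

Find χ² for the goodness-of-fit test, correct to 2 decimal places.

9.30

Expected counts E_i = n·p_i: 120×0.15 = 18, 120×0.26 = 31.2, 120×0.18 = 21.6, 120×0.41 = 49.2.
χ² = (13−18)²/18 + (43−31.2)²/31.2 + (26−21.6)²/21.6 + (38−49.2)²/49.2
   = 1.389 + 4.463 + 0.896 + 2.550
Sum = 9.30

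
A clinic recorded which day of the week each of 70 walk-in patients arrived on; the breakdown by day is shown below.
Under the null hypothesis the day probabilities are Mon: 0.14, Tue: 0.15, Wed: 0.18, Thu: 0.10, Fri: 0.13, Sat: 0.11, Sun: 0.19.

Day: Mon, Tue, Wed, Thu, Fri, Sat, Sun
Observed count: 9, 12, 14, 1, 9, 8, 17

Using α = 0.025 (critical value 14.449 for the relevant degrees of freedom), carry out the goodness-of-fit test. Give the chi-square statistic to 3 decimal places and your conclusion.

6.620; do not reject

Expected counts E_i = n·p_i: 70×0.14 = 9.8, 70×0.15 = 10.5, 70×0.18 = 12.6, 70×0.10 = 7, 70×0.13 = 9.1, 70×0.11 = 7.7, 70×0.19 = 13.3.
χ² = (9−9.8)²/9.8 + (12−10.5)²/10.5 + (14−12.6)²/12.6 + (1−7)²/7 + (9−9.1)²/9.1 + (8−7.7)²/7.7 + (17−13.3)²/13.3
   = 0.0653 + 0.2143 + 0.1556 + 5.1429 + 0.0011 + 0.0117 + 1.0293
Sum = 6.620
df = 6. Since 6.620 < 14.449, we do not reject H₀.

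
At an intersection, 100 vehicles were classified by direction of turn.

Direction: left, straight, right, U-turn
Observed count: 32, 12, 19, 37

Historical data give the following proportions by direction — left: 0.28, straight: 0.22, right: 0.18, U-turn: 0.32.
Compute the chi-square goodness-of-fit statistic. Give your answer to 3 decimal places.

5.954

Expected counts E_i = n·p_i: 100×0.28 = 28, 100×0.22 = 22, 100×0.18 = 18, 100×0.32 = 32.
χ² = (32−28)²/28 + (12−22)²/22 + (19−18)²/18 + (37−32)²/32
   = 0.5714 + 4.5455 + 0.0556 + 0.7813
Sum = 5.954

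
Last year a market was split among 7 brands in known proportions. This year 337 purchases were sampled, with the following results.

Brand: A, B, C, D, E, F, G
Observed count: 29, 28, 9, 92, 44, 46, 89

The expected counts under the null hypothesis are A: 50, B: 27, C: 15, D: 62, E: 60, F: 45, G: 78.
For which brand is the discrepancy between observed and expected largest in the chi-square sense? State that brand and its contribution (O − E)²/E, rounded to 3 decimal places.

χ² = (29−50)²/50 + (28−27)²/27 + (9−15)²/15 + (92−62)²/62 + (44−60)²/60 + (46−45)²/45 + (89−78)²/78
   = 8.8200 + 0.0370 + 2.4000 + 14.5161 + 4.2667 + 0.0222 + 1.5513
The largest term is for D: 14.516.

D, 14.516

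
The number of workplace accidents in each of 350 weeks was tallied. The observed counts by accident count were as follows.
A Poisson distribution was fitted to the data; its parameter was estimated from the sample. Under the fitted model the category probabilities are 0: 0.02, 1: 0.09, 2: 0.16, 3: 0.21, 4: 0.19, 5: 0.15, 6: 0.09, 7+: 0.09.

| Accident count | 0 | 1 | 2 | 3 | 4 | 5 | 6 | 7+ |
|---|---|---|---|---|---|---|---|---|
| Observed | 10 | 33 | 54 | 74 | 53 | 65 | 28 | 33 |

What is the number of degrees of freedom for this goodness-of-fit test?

There are k = 8 categories and 1 parameter estimated from the data, so df = 8 − 1 − 1 = 6.

6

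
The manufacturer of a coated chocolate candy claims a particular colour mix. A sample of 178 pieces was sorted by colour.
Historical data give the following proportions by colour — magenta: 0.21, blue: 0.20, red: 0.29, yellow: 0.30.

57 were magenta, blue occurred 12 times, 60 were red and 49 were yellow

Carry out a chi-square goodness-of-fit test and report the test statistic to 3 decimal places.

Expected counts E_i = n·p_i: 178×0.21 = 37.38, 178×0.20 = 35.6, 178×0.29 = 51.62, 178×0.30 = 53.4.
χ² = (57−37.38)²/37.38 + (12−35.6)²/35.6 + (60−51.62)²/51.62 + (49−53.4)²/53.4
   = 10.2981 + 15.6449 + 1.3604 + 0.3625
Sum = 27.666

27.666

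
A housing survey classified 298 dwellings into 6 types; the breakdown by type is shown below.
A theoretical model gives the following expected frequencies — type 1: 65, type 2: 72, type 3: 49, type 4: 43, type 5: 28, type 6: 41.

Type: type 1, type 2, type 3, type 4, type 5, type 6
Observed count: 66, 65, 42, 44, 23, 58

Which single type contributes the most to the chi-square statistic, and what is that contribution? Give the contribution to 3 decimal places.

cat         O        E   (O−E)²/E
type 1     66       65     0.0154
type 2     65       72     0.6806
type 3     42       49     1.0000
type 4     44       43     0.0233
type 5     23       28     0.8929
type 6     58       41     7.0488
The largest term is for type 6: 7.049.

type 6, 7.049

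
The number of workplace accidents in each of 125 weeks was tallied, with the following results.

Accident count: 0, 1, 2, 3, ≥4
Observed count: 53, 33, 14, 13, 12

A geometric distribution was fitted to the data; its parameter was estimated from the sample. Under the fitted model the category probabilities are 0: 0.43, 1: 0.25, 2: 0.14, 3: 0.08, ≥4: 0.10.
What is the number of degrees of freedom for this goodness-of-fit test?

3

There are k = 5 categories and 1 parameter estimated from the data, so df = 5 − 1 − 1 = 3.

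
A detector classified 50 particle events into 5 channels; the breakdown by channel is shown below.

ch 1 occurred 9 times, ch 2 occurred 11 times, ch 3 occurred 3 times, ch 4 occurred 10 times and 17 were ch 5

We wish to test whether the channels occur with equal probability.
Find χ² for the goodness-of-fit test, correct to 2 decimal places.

Under H₀ each category has probability 1/5, so each expected count is 50/5 = 10.
ch 1: (9 − 10)²/10 = 1/10 = 0.100
ch 2: (11 − 10)²/10 = 1/10 = 0.100
ch 3: (3 − 10)²/10 = 49/10 = 4.900
ch 4: (10 − 10)²/10 = 0/10 = 0.000
ch 5: (17 − 10)²/10 = 49/10 = 4.900
Sum = 10.00

10.00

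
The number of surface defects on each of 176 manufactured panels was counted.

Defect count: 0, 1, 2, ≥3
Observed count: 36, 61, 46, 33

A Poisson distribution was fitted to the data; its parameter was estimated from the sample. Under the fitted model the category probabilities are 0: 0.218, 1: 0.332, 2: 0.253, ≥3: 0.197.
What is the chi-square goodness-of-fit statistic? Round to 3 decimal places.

Expected counts E_i = n·p_i: 176×0.218 = 38.368, 176×0.332 = 58.432, 176×0.253 = 44.528, 176×0.197 = 34.672.
cat         O        E   (O−E)²/E
0          36   38.368     0.1461
1          61   58.432     0.1129
2          46   44.528     0.0487
≥3         33   34.672     0.0806
Sum = 0.388

0.388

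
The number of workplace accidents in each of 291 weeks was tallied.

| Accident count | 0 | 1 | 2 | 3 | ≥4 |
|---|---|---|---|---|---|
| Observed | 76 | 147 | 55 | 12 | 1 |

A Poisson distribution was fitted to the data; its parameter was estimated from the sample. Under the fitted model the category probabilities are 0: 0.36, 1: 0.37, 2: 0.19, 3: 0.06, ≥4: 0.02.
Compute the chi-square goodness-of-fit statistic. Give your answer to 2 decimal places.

Expected counts E_i = n·p_i: 291×0.36 = 104.76, 291×0.37 = 107.67, 291×0.19 = 55.29, 291×0.06 = 17.46, 291×0.02 = 5.82.
χ² = (76−104.76)²/104.76 + (147−107.67)²/107.67 + (55−55.29)²/55.29 + (12−17.46)²/17.46 + (1−5.82)²/5.82
   = 7.896 + 14.367 + 0.002 + 1.707 + 3.992
Sum = 27.96

27.96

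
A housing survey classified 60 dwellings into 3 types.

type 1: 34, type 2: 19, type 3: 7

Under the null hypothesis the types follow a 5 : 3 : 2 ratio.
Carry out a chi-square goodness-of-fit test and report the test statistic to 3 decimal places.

Ratio total = 10. Expected counts: 60×5/10 = 30, 60×3/10 = 18, 60×2/10 = 12.
type 1: (34 − 30)²/30 = 16/30 = 0.5333
type 2: (19 − 18)²/18 = 1/18 = 0.0556
type 3: (7 − 12)²/12 = 25/12 = 2.0833
Sum = 2.672

2.672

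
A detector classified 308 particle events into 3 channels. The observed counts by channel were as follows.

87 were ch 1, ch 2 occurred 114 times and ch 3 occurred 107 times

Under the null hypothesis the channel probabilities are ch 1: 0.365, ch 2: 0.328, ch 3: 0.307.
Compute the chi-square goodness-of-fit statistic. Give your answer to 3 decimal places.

9.052

Expected counts E_i = n·p_i: 308×0.365 = 112.42, 308×0.328 = 101.024, 308×0.307 = 94.556.
ch 1: (87 − 112.42)²/112.42 = 646.1764/112.42 = 5.7479
ch 2: (114 − 101.024)²/101.024 = 168.376576/101.024 = 1.6667
ch 3: (107 − 94.556)²/94.556 = 154.853136/94.556 = 1.6377
Sum = 9.052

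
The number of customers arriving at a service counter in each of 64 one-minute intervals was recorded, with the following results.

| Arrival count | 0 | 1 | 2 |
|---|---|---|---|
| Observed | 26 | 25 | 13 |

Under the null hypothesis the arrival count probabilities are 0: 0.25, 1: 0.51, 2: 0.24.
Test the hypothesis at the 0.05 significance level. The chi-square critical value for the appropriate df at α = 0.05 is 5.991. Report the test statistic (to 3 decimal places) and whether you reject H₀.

8.401; reject

Expected counts E_i = n·p_i: 64×0.25 = 16, 64×0.51 = 32.64, 64×0.24 = 15.36.
0: (26 − 16)²/16 = 100/16 = 6.2500
1: (25 − 32.64)²/32.64 = 58.3696/32.64 = 1.7883
2: (13 − 15.36)²/15.36 = 5.5696/15.36 = 0.3626
Sum = 8.401
df = 2. Since 8.401 > 5.991, we reject H₀.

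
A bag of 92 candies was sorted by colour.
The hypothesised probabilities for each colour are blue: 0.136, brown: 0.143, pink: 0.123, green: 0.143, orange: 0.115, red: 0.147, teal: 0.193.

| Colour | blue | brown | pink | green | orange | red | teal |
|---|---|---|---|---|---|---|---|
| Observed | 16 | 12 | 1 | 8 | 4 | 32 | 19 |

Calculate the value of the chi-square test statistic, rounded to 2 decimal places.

Expected counts E_i = n·p_i: 92×0.136 = 12.512, 92×0.143 = 13.156, 92×0.123 = 11.316, 92×0.143 = 13.156, 92×0.115 = 10.58, 92×0.147 = 13.524, 92×0.193 = 17.756.
cat         O        E   (O−E)²/E
blue       16   12.512      0.972
brown      12   13.156      0.102
pink        1   11.316      9.404
green       8   13.156      2.021
orange      4    10.58      4.092
red        32   13.524     25.241
teal       19   17.756      0.087
Sum = 41.92

41.92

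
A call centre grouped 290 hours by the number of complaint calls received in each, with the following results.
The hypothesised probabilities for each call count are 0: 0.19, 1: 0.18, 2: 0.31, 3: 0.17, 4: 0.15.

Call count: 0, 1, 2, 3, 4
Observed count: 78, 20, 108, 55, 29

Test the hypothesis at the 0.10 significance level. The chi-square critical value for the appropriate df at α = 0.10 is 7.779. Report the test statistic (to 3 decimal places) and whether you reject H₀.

Expected counts E_i = n·p_i: 290×0.19 = 55.1, 290×0.18 = 52.2, 290×0.31 = 89.9, 290×0.17 = 49.3, 290×0.15 = 43.5.
cat         O        E   (O−E)²/E
0          78     55.1     9.5174
1          20     52.2    19.8628
2         108     89.9     3.6442
3          55     49.3     0.6590
4          29     43.5     4.8333
Sum = 38.517
df = 4. Since 38.517 > 7.779, we reject H₀.

38.517; reject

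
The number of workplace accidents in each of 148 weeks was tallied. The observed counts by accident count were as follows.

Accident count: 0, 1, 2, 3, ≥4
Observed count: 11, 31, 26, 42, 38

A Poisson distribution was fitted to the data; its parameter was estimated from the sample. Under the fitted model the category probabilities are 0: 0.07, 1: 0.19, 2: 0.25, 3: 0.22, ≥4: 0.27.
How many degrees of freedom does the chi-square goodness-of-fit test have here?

There are k = 5 categories and 1 parameter estimated from the data, so df = 5 − 1 − 1 = 3.

3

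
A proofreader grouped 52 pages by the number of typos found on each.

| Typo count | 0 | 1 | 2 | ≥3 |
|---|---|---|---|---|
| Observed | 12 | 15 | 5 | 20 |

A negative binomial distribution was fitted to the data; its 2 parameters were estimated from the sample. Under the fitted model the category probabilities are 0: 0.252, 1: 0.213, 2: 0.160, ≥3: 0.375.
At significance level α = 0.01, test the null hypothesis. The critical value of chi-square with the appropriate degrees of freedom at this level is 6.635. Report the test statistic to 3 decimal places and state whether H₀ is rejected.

2.821; do not reject

Expected counts E_i = n·p_i: 52×0.252 = 13.104, 52×0.213 = 11.076, 52×0.160 = 8.32, 52×0.375 = 19.5.
χ² = (12−13.104)²/13.104 + (15−11.076)²/11.076 + (5−8.32)²/8.32 + (20−19.5)²/19.5
   = 0.0930 + 1.3902 + 1.3248 + 0.0128
Sum = 2.821
df = 1. Since 2.821 < 6.635, we do not reject H₀.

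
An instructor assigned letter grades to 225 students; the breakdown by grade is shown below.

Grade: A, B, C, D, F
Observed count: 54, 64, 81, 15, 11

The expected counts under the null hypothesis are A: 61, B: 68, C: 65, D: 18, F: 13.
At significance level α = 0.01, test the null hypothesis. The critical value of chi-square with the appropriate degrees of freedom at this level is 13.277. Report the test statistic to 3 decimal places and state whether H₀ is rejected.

5.785; do not reject

A: (54 − 61)²/61 = 49/61 = 0.8033
B: (64 − 68)²/68 = 16/68 = 0.2353
C: (81 − 65)²/65 = 256/65 = 3.9385
D: (15 − 18)²/18 = 9/18 = 0.5000
F: (11 − 13)²/13 = 4/13 = 0.3077
Sum = 5.785
df = 4. Since 5.785 < 13.277, we do not reject H₀.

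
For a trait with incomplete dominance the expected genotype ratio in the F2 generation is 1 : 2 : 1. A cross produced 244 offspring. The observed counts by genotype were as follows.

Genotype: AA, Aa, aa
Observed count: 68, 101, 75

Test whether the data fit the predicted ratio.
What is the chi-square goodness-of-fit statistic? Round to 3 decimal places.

Ratio total = 4. Expected counts: 244×1/4 = 61, 244×2/4 = 122, 244×1/4 = 61.
χ² = (68−61)²/61 + (101−122)²/122 + (75−61)²/61
   = 0.8033 + 3.6148 + 3.2131
Sum = 7.631

7.631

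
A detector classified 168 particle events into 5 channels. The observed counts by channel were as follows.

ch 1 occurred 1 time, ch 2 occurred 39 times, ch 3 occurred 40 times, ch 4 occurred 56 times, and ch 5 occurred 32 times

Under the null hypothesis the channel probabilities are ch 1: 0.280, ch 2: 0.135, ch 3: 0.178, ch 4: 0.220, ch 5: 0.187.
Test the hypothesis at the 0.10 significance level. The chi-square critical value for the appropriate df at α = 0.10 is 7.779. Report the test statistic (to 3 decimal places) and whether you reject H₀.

Expected counts E_i = n·p_i: 168×0.280 = 47.04, 168×0.135 = 22.68, 168×0.178 = 29.904, 168×0.220 = 36.96, 168×0.187 = 31.416.
cat         O        E   (O−E)²/E
ch 1        1    47.04    45.0613
ch 2       39    22.68    11.7435
ch 3       40   29.904     3.4085
ch 4       56    36.96     9.8085
ch 5       32   31.416     0.0109
Sum = 70.033
df = 4. Since 70.033 > 7.779, we reject H₀.

70.033; reject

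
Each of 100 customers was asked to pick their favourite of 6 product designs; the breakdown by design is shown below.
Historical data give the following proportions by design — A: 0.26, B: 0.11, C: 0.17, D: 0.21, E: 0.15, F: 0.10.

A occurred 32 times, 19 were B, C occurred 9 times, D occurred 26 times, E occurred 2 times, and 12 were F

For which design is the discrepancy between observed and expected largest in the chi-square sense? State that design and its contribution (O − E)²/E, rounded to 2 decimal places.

E, 11.27

Expected counts E_i = n·p_i: 100×0.26 = 26, 100×0.11 = 11, 100×0.17 = 17, 100×0.21 = 21, 100×0.15 = 15, 100×0.10 = 10.
A: (32 − 26)²/26 = 36/26 = 1.385
B: (19 − 11)²/11 = 64/11 = 5.818
C: (9 − 17)²/17 = 64/17 = 3.765
D: (26 − 21)²/21 = 25/21 = 1.190
E: (2 − 15)²/15 = 169/15 = 11.267
F: (12 − 10)²/10 = 4/10 = 0.400
The largest term is for E: 11.27.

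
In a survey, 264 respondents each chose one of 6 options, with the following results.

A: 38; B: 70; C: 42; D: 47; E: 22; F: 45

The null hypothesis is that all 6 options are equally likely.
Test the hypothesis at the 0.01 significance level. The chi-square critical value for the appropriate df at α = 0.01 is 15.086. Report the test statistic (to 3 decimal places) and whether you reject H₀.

27.500; reject

Expected count for each of the 6 categories: 264/6 = 44.
A: (38 − 44)²/44 = 36/44 = 0.8182
B: (70 − 44)²/44 = 676/44 = 15.3636
C: (42 − 44)²/44 = 4/44 = 0.0909
D: (47 − 44)²/44 = 9/44 = 0.2045
E: (22 − 44)²/44 = 484/44 = 11.0000
F: (45 − 44)²/44 = 1/44 = 0.0227
Sum = 27.500
df = 5. Since 27.500 > 15.086, we reject H₀.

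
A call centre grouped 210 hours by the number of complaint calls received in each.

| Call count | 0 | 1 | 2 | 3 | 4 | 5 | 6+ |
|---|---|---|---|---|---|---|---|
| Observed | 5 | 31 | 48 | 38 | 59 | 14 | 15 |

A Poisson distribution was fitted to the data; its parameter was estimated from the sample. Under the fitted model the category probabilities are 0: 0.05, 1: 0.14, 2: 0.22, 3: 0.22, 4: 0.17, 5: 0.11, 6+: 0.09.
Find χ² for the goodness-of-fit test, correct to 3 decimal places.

24.090

Expected counts E_i = n·p_i: 210×0.05 = 10.5, 210×0.14 = 29.4, 210×0.22 = 46.2, 210×0.22 = 46.2, 210×0.17 = 35.7, 210×0.11 = 23.1, 210×0.09 = 18.9.
χ² = (5−10.5)²/10.5 + (31−29.4)²/29.4 + (48−46.2)²/46.2 + (38−46.2)²/46.2 + (59−35.7)²/35.7 + (14−23.1)²/23.1 + (15−18.9)²/18.9
   = 2.8810 + 0.0871 + 0.0701 + 1.4554 + 15.2070 + 3.5848 + 0.8048
Sum = 24.090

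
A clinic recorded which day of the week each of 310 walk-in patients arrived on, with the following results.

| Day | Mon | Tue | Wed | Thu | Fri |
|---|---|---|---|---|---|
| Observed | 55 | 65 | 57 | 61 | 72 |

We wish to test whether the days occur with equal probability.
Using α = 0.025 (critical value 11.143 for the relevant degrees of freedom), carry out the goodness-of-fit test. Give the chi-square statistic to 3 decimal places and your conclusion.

Expected count for each of the 5 categories: 310/5 = 62.
cat         O        E   (O−E)²/E
Mon        55       62     0.7903
Tue        65       62     0.1452
Wed        57       62     0.4032
Thu        61       62     0.0161
Fri        72       62     1.6129
Sum = 2.968
df = 4. Since 2.968 < 11.143, we do not reject H₀.

2.968; do not reject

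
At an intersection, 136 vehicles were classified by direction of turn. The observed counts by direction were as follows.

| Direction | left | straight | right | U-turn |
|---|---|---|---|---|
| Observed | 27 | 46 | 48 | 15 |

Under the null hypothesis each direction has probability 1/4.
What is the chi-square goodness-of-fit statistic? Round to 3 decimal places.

Under H₀ each category has probability 1/4, so each expected count is 136/4 = 34.
χ² = (27−34)²/34 + (46−34)²/34 + (48−34)²/34 + (15−34)²/34
   = 1.4412 + 4.2353 + 5.7647 + 10.6176
Sum = 22.059

22.059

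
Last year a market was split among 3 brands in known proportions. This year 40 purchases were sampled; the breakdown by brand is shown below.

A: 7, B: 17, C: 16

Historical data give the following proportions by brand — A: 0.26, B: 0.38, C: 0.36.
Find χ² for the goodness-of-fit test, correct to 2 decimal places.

1.50

Expected counts E_i = n·p_i: 40×0.26 = 10.4, 40×0.38 = 15.2, 40×0.36 = 14.4.
χ² = (7−10.4)²/10.4 + (17−15.2)²/15.2 + (16−14.4)²/14.4
   = 1.112 + 0.213 + 0.178
Sum = 1.50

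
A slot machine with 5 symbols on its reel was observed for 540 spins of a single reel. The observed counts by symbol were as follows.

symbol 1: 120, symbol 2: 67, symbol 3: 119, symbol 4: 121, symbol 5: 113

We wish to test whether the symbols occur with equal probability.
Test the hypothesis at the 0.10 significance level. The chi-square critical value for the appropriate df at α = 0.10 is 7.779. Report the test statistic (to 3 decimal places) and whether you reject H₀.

19.815; reject

Expected count for each of the 5 categories: 540/5 = 108.
χ² = (120−108)²/108 + (67−108)²/108 + (119−108)²/108 + (121−108)²/108 + (113−108)²/108
   = 1.3333 + 15.5648 + 1.1204 + 1.5648 + 0.2315
Sum = 19.815
df = 4. Since 19.815 > 7.779, we reject H₀.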